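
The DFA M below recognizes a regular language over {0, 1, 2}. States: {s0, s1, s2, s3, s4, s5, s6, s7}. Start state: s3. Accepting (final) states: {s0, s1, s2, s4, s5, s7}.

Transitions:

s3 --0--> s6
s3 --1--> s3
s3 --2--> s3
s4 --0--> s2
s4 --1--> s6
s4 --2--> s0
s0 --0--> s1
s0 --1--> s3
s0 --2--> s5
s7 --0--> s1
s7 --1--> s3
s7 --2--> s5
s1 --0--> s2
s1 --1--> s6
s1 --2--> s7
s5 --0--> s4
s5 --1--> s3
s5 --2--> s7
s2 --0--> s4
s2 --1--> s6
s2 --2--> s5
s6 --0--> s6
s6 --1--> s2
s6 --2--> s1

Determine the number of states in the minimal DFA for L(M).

4

All states are reachable from the start state.
Initial partition by acceptance: {s0,s1,s2,s4,s5,s7} | {s3,s6}.
Split {s3,s6} by δ(·,1) → {s3} and {s6}.
Split {s0,s1,s2,s4,s5,s7} by δ(·,1) → {s0,s5,s7} and {s1,s2,s4}.
No further refinement is possible. Final partition (4 blocks): {s0,s5,s7} | {s3} | {s6} | {s1,s2,s4}.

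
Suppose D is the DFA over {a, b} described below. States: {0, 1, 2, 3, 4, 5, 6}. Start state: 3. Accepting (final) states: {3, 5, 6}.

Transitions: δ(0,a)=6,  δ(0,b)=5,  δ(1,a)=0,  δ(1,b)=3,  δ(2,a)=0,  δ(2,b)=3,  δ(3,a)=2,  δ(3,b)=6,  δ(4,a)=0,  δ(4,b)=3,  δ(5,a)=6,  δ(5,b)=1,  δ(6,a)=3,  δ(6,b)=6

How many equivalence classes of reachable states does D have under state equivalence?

States {4} cannot be reached from the start state, so discard them.
Initial partition by acceptance: {3,5,6} | {0,1,2}.
On input a, block {3,5,6} splits into {5,6} and {3}.
Split {5,6} by δ(·,a) → {5} and {6}.
Refine {0,1,2} on symbol a: members go to different blocks, giving {1,2} and {0}.
The partition is now stable with 5 blocks: {5} | {1,2} | {3} | {6} | {0}.

5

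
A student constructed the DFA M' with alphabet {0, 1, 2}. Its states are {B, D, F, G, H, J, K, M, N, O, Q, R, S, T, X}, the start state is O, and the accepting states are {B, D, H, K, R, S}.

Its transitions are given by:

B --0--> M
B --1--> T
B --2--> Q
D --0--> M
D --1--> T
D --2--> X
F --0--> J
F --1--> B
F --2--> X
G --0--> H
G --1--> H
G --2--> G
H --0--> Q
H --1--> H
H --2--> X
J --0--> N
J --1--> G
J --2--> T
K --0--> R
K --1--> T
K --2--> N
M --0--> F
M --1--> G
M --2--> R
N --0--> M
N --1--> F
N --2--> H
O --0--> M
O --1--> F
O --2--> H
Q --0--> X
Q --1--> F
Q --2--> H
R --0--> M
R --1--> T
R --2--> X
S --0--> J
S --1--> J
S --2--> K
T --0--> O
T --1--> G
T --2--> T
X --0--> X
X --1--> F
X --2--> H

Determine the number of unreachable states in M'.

BFS from O reaches {B, F, G, H, J, M, N, O, Q, R, T, X}; the 3 state(s) D, K, S are never visited.

3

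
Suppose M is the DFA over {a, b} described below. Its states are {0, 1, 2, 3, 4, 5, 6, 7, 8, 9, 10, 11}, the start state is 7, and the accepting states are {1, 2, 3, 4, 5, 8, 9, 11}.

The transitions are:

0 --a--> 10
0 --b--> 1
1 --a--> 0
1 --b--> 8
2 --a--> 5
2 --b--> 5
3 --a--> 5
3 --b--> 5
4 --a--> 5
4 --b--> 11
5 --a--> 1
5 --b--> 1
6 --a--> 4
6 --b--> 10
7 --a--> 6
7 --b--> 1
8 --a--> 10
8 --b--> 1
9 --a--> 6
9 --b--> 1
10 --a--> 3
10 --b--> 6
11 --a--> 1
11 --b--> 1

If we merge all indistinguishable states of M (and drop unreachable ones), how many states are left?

6

States {2,9} cannot be reached from the start state, so discard them.
Start with accepting vs non-accepting: {1,3,4,5,8,11} | {0,6,7,10}.
On input a, block {1,3,4,5,8,11} splits into {3,4,5,11} and {1,8}.
On input a, block {3,4,5,11} splits into {3,4} and {5,11}.
On input a, block {0,6,7,10} splits into {0,7} and {6,10}.
Refine {1,8} on symbol a: members go to different blocks, giving {1} and {8}.
No further refinement is possible. Final partition (6 blocks): {3,4} | {0,7} | {1} | {5,11} | {6,10} | {8}.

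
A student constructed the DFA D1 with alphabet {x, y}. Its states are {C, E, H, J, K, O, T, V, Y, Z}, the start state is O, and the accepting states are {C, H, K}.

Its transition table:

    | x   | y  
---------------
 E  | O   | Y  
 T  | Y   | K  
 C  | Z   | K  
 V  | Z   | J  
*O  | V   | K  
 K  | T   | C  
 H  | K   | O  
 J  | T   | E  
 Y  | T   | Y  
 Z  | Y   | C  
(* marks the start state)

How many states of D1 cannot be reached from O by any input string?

No path from O leads to H; the other 9 states are all reachable.

1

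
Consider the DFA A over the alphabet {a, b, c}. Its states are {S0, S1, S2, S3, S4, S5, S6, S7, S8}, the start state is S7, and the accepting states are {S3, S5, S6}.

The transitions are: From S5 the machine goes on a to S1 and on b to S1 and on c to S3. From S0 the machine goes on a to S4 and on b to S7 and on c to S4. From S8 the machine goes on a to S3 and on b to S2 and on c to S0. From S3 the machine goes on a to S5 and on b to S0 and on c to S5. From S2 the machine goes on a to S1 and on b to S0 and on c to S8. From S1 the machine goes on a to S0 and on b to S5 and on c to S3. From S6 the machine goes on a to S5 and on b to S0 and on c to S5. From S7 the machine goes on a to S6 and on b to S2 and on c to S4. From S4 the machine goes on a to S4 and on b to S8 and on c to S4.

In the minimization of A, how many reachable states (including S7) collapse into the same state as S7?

Every state is reachable, so we keep all 9.
Start with accepting vs non-accepting: {S3,S5,S6} | {S0,S1,S2,S4,S7,S8}.
On input a, block {S3,S5,S6} splits into {S3,S6} and {S5}.
On input a, block {S0,S1,S2,S4,S7,S8} splits into {S0,S1,S2,S4} and {S7,S8}.
Refine {S0,S1,S2,S4} on symbol b: members go to different blocks, giving {S0,S4} and {S1} and {S2}.
Stable partition: {S3,S6} | {S0,S4} | {S5} | {S7,S8} | {S1} | {S2} — 6 equivalence classes.
The equivalence class containing S7 is {S7,S8}, of size 2.

2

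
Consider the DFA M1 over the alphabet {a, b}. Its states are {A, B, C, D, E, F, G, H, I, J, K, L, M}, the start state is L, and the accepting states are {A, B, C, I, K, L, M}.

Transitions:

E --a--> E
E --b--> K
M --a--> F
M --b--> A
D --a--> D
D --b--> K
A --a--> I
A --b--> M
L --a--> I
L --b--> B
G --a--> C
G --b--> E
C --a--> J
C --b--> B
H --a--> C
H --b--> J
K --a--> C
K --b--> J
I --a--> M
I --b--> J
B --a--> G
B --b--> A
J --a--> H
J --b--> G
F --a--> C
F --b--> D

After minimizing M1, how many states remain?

9

All states are reachable from the start state.
Start with accepting vs non-accepting: {A,B,C,I,K,L,M} | {D,E,F,G,H,J}.
On input a, block {A,B,C,I,K,L,M} splits into {A,I,K,L} and {B,C,M}.
On input a, block {A,I,K,L} splits into {A,L} and {I,K}.
On input a, block {D,E,F,G,H,J} splits into {D,E,J} and {F,G,H}.
Split {D,E,J} by δ(·,a) → {D,E} and {J}.
On input a, block {B,C,M} splits into {B,M} and {C}.
Refine {I,K} on symbol a: members go to different blocks, giving {I} and {K}.
On input b, block {F,G,H} splits into {F,G} and {H}.
The partition is now stable with 9 blocks: {A,L} | {D,E} | {B,M} | {I} | {F,G} | {J} | {C} | {K} | {H}.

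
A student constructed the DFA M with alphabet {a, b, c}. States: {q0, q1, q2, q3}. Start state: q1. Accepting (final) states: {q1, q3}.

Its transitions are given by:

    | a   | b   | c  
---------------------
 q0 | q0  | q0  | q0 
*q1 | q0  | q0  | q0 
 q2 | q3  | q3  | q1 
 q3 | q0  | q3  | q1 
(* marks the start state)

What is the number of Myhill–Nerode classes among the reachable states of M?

First remove the unreachable states {q2,q3}; 2 states remain.
Start with accepting vs non-accepting: {q1} | {q0}.
Stable partition: {q1} | {q0} — 2 equivalence classes.

2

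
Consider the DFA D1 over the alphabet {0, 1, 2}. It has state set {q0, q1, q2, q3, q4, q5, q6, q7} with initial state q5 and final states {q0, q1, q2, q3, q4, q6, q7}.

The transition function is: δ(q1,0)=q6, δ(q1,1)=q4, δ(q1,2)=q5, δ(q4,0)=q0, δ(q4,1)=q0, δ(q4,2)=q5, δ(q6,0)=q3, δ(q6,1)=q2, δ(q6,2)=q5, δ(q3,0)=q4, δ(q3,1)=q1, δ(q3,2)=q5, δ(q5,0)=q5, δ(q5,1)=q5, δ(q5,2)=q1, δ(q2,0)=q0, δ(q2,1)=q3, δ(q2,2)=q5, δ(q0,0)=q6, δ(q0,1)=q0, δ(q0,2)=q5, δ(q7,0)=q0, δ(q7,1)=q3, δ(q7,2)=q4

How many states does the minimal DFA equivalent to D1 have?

States {q7} cannot be reached from the start state, so discard them.
P0 = {q0,q1,q2,q3,q4,q6} | {q5}.
No further refinement is possible. Final partition (2 blocks): {q0,q1,q2,q3,q4,q6} | {q5}.

2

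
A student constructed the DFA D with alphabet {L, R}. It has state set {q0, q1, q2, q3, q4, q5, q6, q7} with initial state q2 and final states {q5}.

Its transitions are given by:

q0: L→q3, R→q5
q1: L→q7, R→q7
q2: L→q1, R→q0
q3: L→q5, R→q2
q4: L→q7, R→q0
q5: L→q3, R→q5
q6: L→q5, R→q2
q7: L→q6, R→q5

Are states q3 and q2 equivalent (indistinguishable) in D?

No

States {q4} cannot be reached from the start state, so discard them.
Initial partition by acceptance: {q5} | {q0,q1,q2,q3,q6,q7}.
On input L, block {q0,q1,q2,q3,q6,q7} splits into {q0,q1,q2,q7} and {q3,q6}.
Split {q0,q1,q2,q7} by δ(·,L) → {q0,q7} and {q1,q2}.
Refine {q1,q2} on symbol L: members go to different blocks, giving {q1} and {q2}.
No further refinement is possible. Final partition (5 blocks): {q5} | {q0,q7} | {q3,q6} | {q1} | {q2}.
q3 and q2 end up in different blocks, so they are distinguishable. For instance, the string 'L' is accepted from only q3.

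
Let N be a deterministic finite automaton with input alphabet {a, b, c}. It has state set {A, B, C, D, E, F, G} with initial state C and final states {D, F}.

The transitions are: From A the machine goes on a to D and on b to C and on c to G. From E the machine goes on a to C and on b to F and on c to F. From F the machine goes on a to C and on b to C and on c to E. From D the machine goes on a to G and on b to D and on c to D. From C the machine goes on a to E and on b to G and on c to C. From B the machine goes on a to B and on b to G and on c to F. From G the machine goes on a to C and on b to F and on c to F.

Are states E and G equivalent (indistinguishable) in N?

Reachable states from the start: {C,E,F,G}. Unreachable: {A,B,D} — drop them.
P0 = {F} | {C,E,G}.
On input b, block {C,E,G} splits into {E,G} and {C}.
Stable partition: {F} | {E,G} | {C} — 3 equivalence classes.
E and G lie in the same block of the stable partition, so they are equivalent — no string distinguishes them.

Yes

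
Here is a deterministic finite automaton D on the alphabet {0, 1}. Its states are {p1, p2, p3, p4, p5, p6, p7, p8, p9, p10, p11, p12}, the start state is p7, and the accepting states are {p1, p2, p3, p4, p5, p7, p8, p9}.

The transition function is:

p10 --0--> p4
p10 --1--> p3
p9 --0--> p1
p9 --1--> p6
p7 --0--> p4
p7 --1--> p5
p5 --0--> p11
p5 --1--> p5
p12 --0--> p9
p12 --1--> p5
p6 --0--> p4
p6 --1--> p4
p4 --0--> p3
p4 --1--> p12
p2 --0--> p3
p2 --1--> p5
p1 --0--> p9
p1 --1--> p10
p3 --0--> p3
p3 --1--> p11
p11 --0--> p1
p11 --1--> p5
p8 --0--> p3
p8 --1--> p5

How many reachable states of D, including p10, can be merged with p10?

First remove the unreachable states {p2,p8}; 10 states remain.
Start with accepting vs non-accepting: {p1,p3,p4,p5,p7,p9} | {p6,p10,p11,p12}.
On input 0, block {p1,p3,p4,p5,p7,p9} splits into {p1,p3,p4,p7,p9} and {p5}.
Refine {p1,p3,p4,p7,p9} on symbol 1: members go to different blocks, giving {p1,p3,p4,p9} and {p7}.
On input 1, block {p6,p10,p11,p12} splits into {p6,p10} and {p11,p12}.
On input 1, block {p1,p3,p4,p9} splits into {p1,p9} and {p3,p4}.
No further refinement is possible. Final partition (6 blocks): {p1,p9} | {p6,p10} | {p5} | {p7} | {p11,p12} | {p3,p4}.
State p10 belongs to the block {p6,p10}, which has 2 states.

2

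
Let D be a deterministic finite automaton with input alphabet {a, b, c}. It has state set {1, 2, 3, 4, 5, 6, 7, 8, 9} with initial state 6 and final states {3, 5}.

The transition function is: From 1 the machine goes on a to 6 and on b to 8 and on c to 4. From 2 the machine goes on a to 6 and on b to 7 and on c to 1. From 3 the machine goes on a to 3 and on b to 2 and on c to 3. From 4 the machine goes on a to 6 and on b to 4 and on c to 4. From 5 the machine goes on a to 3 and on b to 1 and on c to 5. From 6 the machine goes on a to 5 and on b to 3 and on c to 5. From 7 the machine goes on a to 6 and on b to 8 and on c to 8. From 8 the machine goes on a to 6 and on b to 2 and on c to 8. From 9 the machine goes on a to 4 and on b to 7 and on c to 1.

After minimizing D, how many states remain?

3

First remove the unreachable states {9}; 8 states remain.
P0 = {3,5} | {1,2,4,6,7,8}.
Refine {1,2,4,6,7,8} on symbol a: members go to different blocks, giving {1,2,4,7,8} and {6}.
Stable partition: {3,5} | {1,2,4,7,8} | {6} — 3 equivalence classes.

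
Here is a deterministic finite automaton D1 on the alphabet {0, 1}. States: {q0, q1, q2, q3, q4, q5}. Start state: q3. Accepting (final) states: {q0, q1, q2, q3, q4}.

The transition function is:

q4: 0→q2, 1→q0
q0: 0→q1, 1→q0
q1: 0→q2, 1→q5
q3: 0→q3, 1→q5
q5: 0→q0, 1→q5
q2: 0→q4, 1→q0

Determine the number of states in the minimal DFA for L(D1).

5

All states are reachable from the start state.
Initial partition by acceptance: {q0,q1,q2,q3,q4} | {q5}.
Split {q0,q1,q2,q3,q4} by δ(·,1) → {q0,q2,q4} and {q1,q3}.
Refine {q0,q2,q4} on symbol 0: members go to different blocks, giving {q2,q4} and {q0}.
Refine {q1,q3} on symbol 0: members go to different blocks, giving {q1} and {q3}.
No further refinement is possible. Final partition (5 blocks): {q2,q4} | {q5} | {q1} | {q0} | {q3}.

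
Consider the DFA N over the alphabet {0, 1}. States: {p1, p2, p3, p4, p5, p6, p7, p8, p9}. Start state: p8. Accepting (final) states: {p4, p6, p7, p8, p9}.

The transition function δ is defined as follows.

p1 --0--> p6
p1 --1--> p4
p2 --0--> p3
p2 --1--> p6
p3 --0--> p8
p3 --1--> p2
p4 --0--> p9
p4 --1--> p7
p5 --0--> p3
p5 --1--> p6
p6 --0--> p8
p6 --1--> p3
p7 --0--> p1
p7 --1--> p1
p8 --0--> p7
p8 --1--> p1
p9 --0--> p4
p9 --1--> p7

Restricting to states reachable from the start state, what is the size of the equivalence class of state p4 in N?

States {p5} cannot be reached from the start state, so discard them.
Start with accepting vs non-accepting: {p4,p6,p7,p8,p9} | {p1,p2,p3}.
Split {p4,p6,p7,p8,p9} by δ(·,0) → {p4,p6,p8,p9} and {p7}.
On input 0, block {p4,p6,p8,p9} splits into {p4,p6,p9} and {p8}.
Refine {p4,p6,p9} on symbol 0: members go to different blocks, giving {p4,p9} and {p6}.
Refine {p1,p2,p3} on symbol 0: members go to different blocks, giving {p1} and {p2} and {p3}.
The partition is now stable with 7 blocks: {p4,p9} | {p1} | {p7} | {p8} | {p6} | {p2} | {p3}.
The equivalence class containing p4 is {p4,p9}, of size 2.

2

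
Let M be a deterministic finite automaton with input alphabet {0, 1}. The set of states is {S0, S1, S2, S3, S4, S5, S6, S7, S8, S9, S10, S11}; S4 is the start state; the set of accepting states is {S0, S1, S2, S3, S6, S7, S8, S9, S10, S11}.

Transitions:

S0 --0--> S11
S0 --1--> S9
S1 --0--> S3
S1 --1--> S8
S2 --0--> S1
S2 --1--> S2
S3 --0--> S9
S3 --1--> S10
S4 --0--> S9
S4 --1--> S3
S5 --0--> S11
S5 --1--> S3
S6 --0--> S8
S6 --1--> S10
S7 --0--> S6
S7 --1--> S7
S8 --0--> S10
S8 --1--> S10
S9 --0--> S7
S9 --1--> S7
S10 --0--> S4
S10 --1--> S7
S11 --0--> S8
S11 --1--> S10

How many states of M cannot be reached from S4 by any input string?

5

BFS from S4 reaches {S3, S4, S6, S7, S8, S9, S10}; the 5 state(s) S0, S1, S2, S5, S11 are never visited.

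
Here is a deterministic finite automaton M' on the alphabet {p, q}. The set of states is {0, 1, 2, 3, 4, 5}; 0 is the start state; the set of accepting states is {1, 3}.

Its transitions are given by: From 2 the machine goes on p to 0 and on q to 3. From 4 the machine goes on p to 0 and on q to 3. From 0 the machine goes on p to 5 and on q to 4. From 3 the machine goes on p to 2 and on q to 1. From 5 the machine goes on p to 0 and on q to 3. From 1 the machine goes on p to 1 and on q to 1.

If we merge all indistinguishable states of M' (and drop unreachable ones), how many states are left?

4

All states are reachable from the start state.
Start with accepting vs non-accepting: {1,3} | {0,2,4,5}.
Split {1,3} by δ(·,p) → {1} and {3}.
Split {0,2,4,5} by δ(·,q) → {2,4,5} and {0}.
The partition is now stable with 4 blocks: {1} | {2,4,5} | {3} | {0}.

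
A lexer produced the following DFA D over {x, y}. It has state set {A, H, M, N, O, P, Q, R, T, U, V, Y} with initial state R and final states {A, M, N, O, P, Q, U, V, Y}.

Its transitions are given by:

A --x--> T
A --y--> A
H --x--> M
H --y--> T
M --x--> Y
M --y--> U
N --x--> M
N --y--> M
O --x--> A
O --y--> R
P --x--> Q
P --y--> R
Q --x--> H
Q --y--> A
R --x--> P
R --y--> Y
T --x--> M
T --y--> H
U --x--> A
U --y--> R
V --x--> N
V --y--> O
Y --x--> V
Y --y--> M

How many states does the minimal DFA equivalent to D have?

Initial partition by acceptance: {A,M,N,O,P,Q,U,V,Y} | {H,R,T}.
Split {A,M,N,O,P,Q,U,V,Y} by δ(·,x) → {M,N,O,P,U,V,Y} and {A,Q}.
Refine {M,N,O,P,U,V,Y} on symbol x: members go to different blocks, giving {M,N,V,Y} and {O,P,U}.
Refine {M,N,V,Y} on symbol y: members go to different blocks, giving {N,Y} and {M,V}.
Refine {H,R,T} on symbol x: members go to different blocks, giving {H,T} and {R}.
The partition is now stable with 6 blocks: {N,Y} | {H,T} | {A,Q} | {O,P,U} | {M,V} | {R}.

6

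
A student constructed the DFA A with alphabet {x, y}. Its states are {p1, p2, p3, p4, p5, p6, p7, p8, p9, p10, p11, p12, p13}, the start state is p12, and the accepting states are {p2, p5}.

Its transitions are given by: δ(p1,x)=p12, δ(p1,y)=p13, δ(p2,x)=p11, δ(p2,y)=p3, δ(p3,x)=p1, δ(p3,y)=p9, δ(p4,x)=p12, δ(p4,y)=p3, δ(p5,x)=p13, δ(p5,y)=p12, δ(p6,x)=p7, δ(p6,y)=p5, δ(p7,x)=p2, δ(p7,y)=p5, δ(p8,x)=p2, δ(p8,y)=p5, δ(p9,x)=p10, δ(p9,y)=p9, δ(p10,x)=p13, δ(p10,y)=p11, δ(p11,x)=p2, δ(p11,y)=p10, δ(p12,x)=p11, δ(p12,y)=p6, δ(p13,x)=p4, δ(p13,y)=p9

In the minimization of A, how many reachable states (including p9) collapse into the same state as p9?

1

Reachable states from the start: {p1,p2,p3,p4,p5,p6,p7,p9,p10,p11,p12,p13}. Unreachable: {p8} — drop them.
Initial partition by acceptance: {p2,p5} | {p1,p3,p4,p6,p7,p9,p10,p11,p12,p13}.
Split {p1,p3,p4,p6,p7,p9,p10,p11,p12,p13} by δ(·,x) → {p1,p3,p4,p6,p9,p10,p12,p13} and {p7,p11}.
Split {p2,p5} by δ(·,x) → {p2} and {p5}.
Split {p1,p3,p4,p6,p9,p10,p12,p13} by δ(·,x) → {p1,p3,p4,p9,p10,p13} and {p6,p12}.
Refine {p1,p3,p4,p9,p10,p13} on symbol x: members go to different blocks, giving {p3,p9,p10,p13} and {p1,p4}.
On input x, block {p3,p9,p10,p13} splits into {p3,p13} and {p9,p10}.
Refine {p7,p11} on symbol y: members go to different blocks, giving {p7} and {p11}.
Split {p6,p12} by δ(·,x) → {p6} and {p12}.
Refine {p9,p10} on symbol x: members go to different blocks, giving {p9} and {p10}.
Stable partition: {p2} | {p3,p13} | {p7} | {p5} | {p6} | {p1,p4} | {p9} | {p11} | {p12} | {p10} — 10 equivalence classes.
State p9 belongs to the block {p9}, which has 1 states.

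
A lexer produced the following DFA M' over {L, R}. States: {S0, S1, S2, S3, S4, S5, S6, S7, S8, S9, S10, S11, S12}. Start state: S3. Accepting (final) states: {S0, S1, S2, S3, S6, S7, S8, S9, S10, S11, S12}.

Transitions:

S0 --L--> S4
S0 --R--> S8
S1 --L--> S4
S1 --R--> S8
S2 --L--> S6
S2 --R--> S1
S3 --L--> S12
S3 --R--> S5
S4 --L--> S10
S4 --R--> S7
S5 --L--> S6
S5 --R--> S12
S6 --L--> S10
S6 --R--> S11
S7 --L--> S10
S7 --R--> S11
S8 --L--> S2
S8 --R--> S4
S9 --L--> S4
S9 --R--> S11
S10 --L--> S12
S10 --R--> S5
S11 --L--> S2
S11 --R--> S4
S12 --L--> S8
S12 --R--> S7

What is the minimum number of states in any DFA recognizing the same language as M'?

First remove the unreachable states {S0,S9}; 11 states remain.
Initial partition by acceptance: {S1,S2,S3,S6,S7,S8,S10,S11,S12} | {S4,S5}.
On input L, block {S1,S2,S3,S6,S7,S8,S10,S11,S12} splits into {S2,S3,S6,S7,S8,S10,S11,S12} and {S1}.
Split {S2,S3,S6,S7,S8,S10,S11,S12} by δ(·,R) → {S3,S8,S10,S11} and {S6,S7,S12} and {S2}.
Split {S3,S8,S10,S11} by δ(·,L) → {S3,S10} and {S8,S11}.
Split {S4,S5} by δ(·,L) → {S4} and {S5}.
Refine {S6,S7,S12} on symbol L: members go to different blocks, giving {S6,S7} and {S12}.
The partition is now stable with 8 blocks: {S3,S10} | {S4} | {S1} | {S6,S7} | {S2} | {S8,S11} | {S5} | {S12}.

8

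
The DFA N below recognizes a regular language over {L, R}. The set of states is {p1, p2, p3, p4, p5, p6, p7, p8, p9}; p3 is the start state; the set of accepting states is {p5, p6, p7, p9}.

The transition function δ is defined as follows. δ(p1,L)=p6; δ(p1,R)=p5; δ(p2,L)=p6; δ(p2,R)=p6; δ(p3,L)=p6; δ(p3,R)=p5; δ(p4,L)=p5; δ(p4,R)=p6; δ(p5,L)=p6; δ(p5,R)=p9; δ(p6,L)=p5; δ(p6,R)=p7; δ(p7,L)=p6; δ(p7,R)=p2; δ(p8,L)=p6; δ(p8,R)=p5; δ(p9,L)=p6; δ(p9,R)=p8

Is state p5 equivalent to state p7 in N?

No

States {p1,p4} cannot be reached from the start state, so discard them.
Start with accepting vs non-accepting: {p5,p6,p7,p9} | {p2,p3,p8}.
Split {p5,p6,p7,p9} by δ(·,R) → {p5,p6} and {p7,p9}.
No further refinement is possible. Final partition (3 blocks): {p5,p6} | {p2,p3,p8} | {p7,p9}.
p5 and p7 end up in different blocks, so they are distinguishable. For instance, the string 'R' is accepted from only p5.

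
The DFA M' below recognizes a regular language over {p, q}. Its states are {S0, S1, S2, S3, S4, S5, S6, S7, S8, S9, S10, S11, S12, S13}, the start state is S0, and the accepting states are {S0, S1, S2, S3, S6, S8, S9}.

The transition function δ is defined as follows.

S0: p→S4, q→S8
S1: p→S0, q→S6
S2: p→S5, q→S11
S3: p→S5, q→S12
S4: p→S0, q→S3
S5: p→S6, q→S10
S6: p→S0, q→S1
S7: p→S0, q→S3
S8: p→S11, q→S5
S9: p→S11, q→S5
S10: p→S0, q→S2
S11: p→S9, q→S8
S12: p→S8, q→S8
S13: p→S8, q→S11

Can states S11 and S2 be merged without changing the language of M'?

No

First remove the unreachable states {S7,S13}; 12 states remain.
Initial partition by acceptance: {S0,S1,S2,S3,S6,S8,S9} | {S4,S5,S10,S11,S12}.
Refine {S0,S1,S2,S3,S6,S8,S9} on symbol p: members go to different blocks, giving {S0,S2,S3,S8,S9} and {S1,S6}.
Refine {S0,S2,S3,S8,S9} on symbol q: members go to different blocks, giving {S2,S3,S8,S9} and {S0}.
Split {S4,S5,S10,S11,S12} by δ(·,p) → {S4,S10} and {S11,S12} and {S5}.
On input p, block {S2,S3,S8,S9} splits into {S2,S3} and {S8,S9}.
No further refinement is possible. Final partition (7 blocks): {S2,S3} | {S4,S10} | {S1,S6} | {S0} | {S11,S12} | {S5} | {S8,S9}.
S11 and S2 end up in different blocks, so they are distinguishable. For instance, the string 'ε' is accepted from only S2.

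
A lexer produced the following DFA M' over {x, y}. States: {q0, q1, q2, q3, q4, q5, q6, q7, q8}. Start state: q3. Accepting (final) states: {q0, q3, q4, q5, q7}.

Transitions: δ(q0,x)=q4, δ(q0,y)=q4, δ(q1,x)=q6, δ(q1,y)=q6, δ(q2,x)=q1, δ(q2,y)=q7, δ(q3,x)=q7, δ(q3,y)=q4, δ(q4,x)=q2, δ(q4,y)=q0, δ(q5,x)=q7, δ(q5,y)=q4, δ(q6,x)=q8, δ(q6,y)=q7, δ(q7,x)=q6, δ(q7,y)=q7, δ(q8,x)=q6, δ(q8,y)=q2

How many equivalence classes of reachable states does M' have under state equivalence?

Reachable states from the start: {q0,q1,q2,q3,q4,q6,q7,q8}. Unreachable: {q5} — drop them.
Initial partition by acceptance: {q0,q3,q4,q7} | {q1,q2,q6,q8}.
On input x, block {q0,q3,q4,q7} splits into {q0,q3} and {q4,q7}.
Refine {q1,q2,q6,q8} on symbol y: members go to different blocks, giving {q1,q8} and {q2,q6}.
Refine {q4,q7} on symbol y: members go to different blocks, giving {q4} and {q7}.
On input x, block {q0,q3} splits into {q0} and {q3}.
Stable partition: {q0} | {q1,q8} | {q4} | {q2,q6} | {q7} | {q3} — 6 equivalence classes.

6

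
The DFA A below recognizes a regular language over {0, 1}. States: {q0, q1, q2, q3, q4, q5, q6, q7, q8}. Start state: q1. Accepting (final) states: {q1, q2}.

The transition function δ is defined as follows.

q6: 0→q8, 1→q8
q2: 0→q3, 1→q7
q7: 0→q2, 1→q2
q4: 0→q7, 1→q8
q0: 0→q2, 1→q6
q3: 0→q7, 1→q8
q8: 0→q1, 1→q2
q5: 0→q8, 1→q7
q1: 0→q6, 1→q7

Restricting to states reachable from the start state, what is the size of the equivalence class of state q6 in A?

2

Reachable states from the start: {q1,q2,q3,q6,q7,q8}. Unreachable: {q0,q4,q5} — drop them.
Initial partition by acceptance: {q1,q2} | {q3,q6,q7,q8}.
Refine {q3,q6,q7,q8} on symbol 0: members go to different blocks, giving {q3,q6} and {q7,q8}.
The partition is now stable with 3 blocks: {q1,q2} | {q3,q6} | {q7,q8}.
The equivalence class containing q6 is {q3,q6}, of size 2.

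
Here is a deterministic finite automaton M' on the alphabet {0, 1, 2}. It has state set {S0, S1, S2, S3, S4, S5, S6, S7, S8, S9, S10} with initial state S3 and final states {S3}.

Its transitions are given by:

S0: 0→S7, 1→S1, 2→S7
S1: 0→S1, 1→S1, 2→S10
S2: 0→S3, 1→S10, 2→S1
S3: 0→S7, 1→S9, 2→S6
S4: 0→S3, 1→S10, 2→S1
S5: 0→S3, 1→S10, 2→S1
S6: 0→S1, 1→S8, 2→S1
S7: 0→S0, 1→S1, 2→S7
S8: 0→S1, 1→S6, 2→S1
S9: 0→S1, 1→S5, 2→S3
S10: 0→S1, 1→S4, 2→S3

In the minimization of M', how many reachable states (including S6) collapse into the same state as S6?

2

Reachable states from the start: {S0,S1,S3,S4,S5,S6,S7,S8,S9,S10}. Unreachable: {S2} — drop them.
Start with accepting vs non-accepting: {S3} | {S0,S1,S4,S5,S6,S7,S8,S9,S10}.
Refine {S0,S1,S4,S5,S6,S7,S8,S9,S10} on symbol 0: members go to different blocks, giving {S0,S1,S6,S7,S8,S9,S10} and {S4,S5}.
Split {S0,S1,S6,S7,S8,S9,S10} by δ(·,1) → {S0,S1,S6,S7,S8} and {S9,S10}.
Split {S0,S1,S6,S7,S8} by δ(·,2) → {S0,S6,S7,S8} and {S1}.
On input 0, block {S0,S6,S7,S8} splits into {S0,S7} and {S6,S8}.
No further refinement is possible. Final partition (6 blocks): {S3} | {S0,S7} | {S4,S5} | {S9,S10} | {S1} | {S6,S8}.
The equivalence class containing S6 is {S6,S8}, of size 2.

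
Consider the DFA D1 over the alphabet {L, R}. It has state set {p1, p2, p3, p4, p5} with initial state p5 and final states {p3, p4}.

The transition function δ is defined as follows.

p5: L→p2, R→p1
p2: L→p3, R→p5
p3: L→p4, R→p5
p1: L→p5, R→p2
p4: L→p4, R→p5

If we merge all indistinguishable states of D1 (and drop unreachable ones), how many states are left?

All states are reachable from the start state.
Initial partition by acceptance: {p3,p4} | {p1,p2,p5}.
On input L, block {p1,p2,p5} splits into {p1,p5} and {p2}.
Refine {p1,p5} on symbol L: members go to different blocks, giving {p1} and {p5}.
The partition is now stable with 4 blocks: {p3,p4} | {p1} | {p2} | {p5}.

4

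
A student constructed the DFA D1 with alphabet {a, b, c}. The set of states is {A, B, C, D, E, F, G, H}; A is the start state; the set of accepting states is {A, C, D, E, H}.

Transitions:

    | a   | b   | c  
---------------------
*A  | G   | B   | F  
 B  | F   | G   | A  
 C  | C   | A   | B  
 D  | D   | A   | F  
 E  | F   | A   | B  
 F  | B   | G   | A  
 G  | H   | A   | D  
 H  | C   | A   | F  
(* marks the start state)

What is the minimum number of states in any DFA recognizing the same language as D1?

4

Reachable states from the start: {A,B,C,D,F,G,H}. Unreachable: {E} — drop them.
P0 = {A,C,D,H} | {B,F,G}.
Split {A,C,D,H} by δ(·,a) → {C,D,H} and {A}.
On input a, block {B,F,G} splits into {B,F} and {G}.
Stable partition: {C,D,H} | {B,F} | {A} | {G} — 4 equivalence classes.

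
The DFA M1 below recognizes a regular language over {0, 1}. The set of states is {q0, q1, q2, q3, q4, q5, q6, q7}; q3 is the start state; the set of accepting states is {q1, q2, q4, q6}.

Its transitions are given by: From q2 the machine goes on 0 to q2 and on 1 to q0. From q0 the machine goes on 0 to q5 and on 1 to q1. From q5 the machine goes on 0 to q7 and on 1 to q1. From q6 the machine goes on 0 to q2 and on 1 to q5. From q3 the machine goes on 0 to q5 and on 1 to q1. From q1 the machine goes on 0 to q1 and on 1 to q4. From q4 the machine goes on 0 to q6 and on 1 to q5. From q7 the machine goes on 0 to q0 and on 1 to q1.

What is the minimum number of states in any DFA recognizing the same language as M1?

Start with accepting vs non-accepting: {q1,q2,q4,q6} | {q0,q3,q5,q7}.
Refine {q1,q2,q4,q6} on symbol 1: members go to different blocks, giving {q2,q4,q6} and {q1}.
Stable partition: {q2,q4,q6} | {q0,q3,q5,q7} | {q1} — 3 equivalence classes.

3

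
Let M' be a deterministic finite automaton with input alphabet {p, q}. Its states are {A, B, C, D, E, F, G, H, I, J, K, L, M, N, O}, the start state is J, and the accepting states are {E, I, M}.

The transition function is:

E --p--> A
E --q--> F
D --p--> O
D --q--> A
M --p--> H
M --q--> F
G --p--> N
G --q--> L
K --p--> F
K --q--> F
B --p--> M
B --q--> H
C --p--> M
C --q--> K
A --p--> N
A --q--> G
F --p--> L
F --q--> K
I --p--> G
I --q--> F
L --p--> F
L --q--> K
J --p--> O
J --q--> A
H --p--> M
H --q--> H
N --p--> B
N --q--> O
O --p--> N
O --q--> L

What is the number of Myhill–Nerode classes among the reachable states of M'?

States {C,D,E,I} cannot be reached from the start state, so discard them.
P0 = {M} | {A,B,F,G,H,J,K,L,N,O}.
Split {A,B,F,G,H,J,K,L,N,O} by δ(·,p) → {A,F,G,J,K,L,N,O} and {B,H}.
Refine {A,F,G,J,K,L,N,O} on symbol p: members go to different blocks, giving {A,F,G,J,K,L,O} and {N}.
Split {A,F,G,J,K,L,O} by δ(·,p) → {F,J,K,L} and {A,G,O}.
On input p, block {F,J,K,L} splits into {F,K,L} and {J}.
On input q, block {A,G,O} splits into {G,O} and {A}.
The partition is now stable with 7 blocks: {M} | {F,K,L} | {B,H} | {N} | {G,O} | {J} | {A}.

7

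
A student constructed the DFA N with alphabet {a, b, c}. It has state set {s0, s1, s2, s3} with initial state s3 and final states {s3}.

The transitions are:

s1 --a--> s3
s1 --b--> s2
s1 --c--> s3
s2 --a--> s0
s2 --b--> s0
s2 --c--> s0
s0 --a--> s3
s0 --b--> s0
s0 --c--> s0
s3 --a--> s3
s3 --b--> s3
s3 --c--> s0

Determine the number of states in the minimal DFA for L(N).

First remove the unreachable states {s1,s2}; 2 states remain.
Initial partition by acceptance: {s3} | {s0}.
Stable partition: {s3} | {s0} — 2 equivalence classes.

2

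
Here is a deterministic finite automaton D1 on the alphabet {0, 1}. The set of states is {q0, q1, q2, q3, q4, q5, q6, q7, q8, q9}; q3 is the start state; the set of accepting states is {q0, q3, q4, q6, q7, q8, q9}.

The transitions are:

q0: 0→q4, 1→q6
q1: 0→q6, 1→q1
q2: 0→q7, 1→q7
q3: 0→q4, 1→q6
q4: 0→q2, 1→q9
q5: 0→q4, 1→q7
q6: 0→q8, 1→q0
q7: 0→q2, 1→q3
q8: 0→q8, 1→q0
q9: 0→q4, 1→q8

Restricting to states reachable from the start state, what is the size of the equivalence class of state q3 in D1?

Reachable states from the start: {q0,q2,q3,q4,q6,q7,q8,q9}. Unreachable: {q1,q5} — drop them.
Initial partition by acceptance: {q0,q3,q4,q6,q7,q8,q9} | {q2}.
Refine {q0,q3,q4,q6,q7,q8,q9} on symbol 0: members go to different blocks, giving {q0,q3,q6,q8,q9} and {q4,q7}.
Split {q0,q3,q6,q8,q9} by δ(·,0) → {q0,q3,q9} and {q6,q8}.
Stable partition: {q0,q3,q9} | {q2} | {q4,q7} | {q6,q8} — 4 equivalence classes.
The equivalence class containing q3 is {q0,q3,q9}, of size 3.

3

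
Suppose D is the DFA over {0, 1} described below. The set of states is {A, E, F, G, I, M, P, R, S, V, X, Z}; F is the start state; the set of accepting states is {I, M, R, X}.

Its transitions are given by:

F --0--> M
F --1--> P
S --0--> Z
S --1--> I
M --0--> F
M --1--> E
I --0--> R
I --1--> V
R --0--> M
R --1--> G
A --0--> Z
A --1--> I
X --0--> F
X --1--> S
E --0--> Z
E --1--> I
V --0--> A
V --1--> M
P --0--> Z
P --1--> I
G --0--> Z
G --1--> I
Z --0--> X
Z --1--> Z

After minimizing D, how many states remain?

Initial partition by acceptance: {I,M,R,X} | {A,E,F,G,P,S,V,Z}.
Refine {I,M,R,X} on symbol 0: members go to different blocks, giving {M,X} and {I,R}.
On input 0, block {A,E,F,G,P,S,V,Z} splits into {A,E,G,P,S,V} and {F,Z}.
Refine {A,E,G,P,S,V} on symbol 0: members go to different blocks, giving {A,E,G,P,S} and {V}.
Refine {I,R} on symbol 0: members go to different blocks, giving {I} and {R}.
Split {F,Z} by δ(·,1) → {F} and {Z}.
The partition is now stable with 7 blocks: {M,X} | {A,E,G,P,S} | {I} | {F} | {V} | {R} | {Z}.

7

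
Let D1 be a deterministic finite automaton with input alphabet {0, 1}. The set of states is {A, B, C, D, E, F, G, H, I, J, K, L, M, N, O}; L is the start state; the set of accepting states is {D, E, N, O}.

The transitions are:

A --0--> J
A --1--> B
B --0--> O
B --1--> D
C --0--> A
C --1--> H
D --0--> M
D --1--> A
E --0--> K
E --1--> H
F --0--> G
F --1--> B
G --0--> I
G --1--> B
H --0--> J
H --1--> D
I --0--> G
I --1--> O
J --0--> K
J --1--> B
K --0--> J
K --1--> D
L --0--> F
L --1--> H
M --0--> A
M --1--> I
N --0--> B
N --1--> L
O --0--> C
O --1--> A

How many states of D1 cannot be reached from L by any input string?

BFS from L reaches {A, B, C, D, F, G, H, I, J, K, L, M, O}; the 2 state(s) E, N are never visited.

2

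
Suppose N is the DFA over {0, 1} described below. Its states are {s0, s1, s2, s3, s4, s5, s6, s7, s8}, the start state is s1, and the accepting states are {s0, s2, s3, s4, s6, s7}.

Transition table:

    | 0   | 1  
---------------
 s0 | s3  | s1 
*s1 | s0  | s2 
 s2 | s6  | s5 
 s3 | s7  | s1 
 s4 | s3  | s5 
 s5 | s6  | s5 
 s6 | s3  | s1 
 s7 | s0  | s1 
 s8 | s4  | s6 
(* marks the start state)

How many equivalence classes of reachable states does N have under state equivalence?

States {s4,s8} cannot be reached from the start state, so discard them.
Start with accepting vs non-accepting: {s0,s2,s3,s6,s7} | {s1,s5}.
On input 1, block {s1,s5} splits into {s1} and {s5}.
On input 1, block {s0,s2,s3,s6,s7} splits into {s0,s3,s6,s7} and {s2}.
Stable partition: {s0,s3,s6,s7} | {s1} | {s5} | {s2} — 4 equivalence classes.

4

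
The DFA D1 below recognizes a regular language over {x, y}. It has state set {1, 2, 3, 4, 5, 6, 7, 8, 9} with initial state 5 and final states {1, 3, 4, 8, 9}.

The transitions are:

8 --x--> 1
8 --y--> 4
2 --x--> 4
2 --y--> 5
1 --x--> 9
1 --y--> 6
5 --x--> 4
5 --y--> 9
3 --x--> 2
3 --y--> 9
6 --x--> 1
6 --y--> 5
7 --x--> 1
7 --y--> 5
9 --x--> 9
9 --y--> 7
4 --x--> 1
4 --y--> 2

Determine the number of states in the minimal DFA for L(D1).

States {3,8} cannot be reached from the start state, so discard them.
P0 = {1,4,9} | {2,5,6,7}.
Refine {2,5,6,7} on symbol y: members go to different blocks, giving {2,6,7} and {5}.
No further refinement is possible. Final partition (3 blocks): {1,4,9} | {2,6,7} | {5}.

3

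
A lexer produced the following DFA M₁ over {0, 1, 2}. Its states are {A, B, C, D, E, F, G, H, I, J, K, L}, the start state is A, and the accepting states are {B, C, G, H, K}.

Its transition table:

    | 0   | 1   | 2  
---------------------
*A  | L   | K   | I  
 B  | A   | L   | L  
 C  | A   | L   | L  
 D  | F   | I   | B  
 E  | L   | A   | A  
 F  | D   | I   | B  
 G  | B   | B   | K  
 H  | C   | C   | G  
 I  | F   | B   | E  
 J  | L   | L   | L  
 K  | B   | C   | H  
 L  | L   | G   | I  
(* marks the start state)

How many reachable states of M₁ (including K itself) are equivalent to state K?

Reachable states from the start: {A,B,C,D,E,F,G,H,I,K,L}. Unreachable: {J} — drop them.
P0 = {B,C,G,H,K} | {A,D,E,F,I,L}.
Split {B,C,G,H,K} by δ(·,0) → {G,H,K} and {B,C}.
Refine {A,D,E,F,I,L} on symbol 1: members go to different blocks, giving {D,E,F} and {A,L} and {I}.
Split {D,E,F} by δ(·,0) → {D,F} and {E}.
The partition is now stable with 6 blocks: {G,H,K} | {D,F} | {B,C} | {A,L} | {I} | {E}.
The equivalence class containing K is {G,H,K}, of size 3.

3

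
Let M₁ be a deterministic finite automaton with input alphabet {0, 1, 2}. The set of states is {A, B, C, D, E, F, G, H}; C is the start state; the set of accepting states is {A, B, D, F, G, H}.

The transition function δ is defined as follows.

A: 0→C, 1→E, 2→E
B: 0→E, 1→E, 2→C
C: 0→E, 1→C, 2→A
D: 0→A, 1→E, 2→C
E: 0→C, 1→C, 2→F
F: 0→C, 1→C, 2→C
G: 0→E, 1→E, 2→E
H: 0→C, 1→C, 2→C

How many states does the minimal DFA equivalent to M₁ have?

2

First remove the unreachable states {B,D,G,H}; 4 states remain.
P0 = {A,F} | {C,E}.
The partition is now stable with 2 blocks: {A,F} | {C,E}.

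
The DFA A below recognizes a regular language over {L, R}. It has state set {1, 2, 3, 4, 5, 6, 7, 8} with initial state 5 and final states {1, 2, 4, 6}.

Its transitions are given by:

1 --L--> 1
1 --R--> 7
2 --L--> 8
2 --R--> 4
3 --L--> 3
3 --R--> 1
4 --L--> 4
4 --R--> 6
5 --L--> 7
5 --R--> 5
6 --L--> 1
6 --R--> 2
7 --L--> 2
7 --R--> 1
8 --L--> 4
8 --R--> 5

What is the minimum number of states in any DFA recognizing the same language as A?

7

Reachable states from the start: {1,2,4,5,6,7,8}. Unreachable: {3} — drop them.
Start with accepting vs non-accepting: {1,2,4,6} | {5,7,8}.
Refine {1,2,4,6} on symbol L: members go to different blocks, giving {1,4,6} and {2}.
Split {1,4,6} by δ(·,R) → {1} and {4} and {6}.
Refine {5,7,8} on symbol L: members go to different blocks, giving {5} and {7} and {8}.
The partition is now stable with 7 blocks: {1} | {5} | {2} | {4} | {6} | {7} | {8}.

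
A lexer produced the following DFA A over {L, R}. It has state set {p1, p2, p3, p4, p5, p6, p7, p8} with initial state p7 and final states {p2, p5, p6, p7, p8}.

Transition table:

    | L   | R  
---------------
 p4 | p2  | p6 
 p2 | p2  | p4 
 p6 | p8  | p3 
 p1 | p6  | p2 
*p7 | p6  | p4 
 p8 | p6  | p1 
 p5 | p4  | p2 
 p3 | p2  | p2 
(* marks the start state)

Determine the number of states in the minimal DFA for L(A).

Reachable states from the start: {p1,p2,p3,p4,p6,p7,p8}. Unreachable: {p5} — drop them.
Start with accepting vs non-accepting: {p2,p6,p7,p8} | {p1,p3,p4}.
No further refinement is possible. Final partition (2 blocks): {p2,p6,p7,p8} | {p1,p3,p4}.

2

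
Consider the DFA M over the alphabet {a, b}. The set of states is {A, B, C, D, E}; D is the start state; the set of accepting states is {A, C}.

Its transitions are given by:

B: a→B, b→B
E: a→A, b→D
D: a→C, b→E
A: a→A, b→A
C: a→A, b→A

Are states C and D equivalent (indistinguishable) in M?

No

States {B} cannot be reached from the start state, so discard them.
Initial partition by acceptance: {A,C} | {D,E}.
No further refinement is possible. Final partition (2 blocks): {A,C} | {D,E}.
C and D end up in different blocks, so they are distinguishable. For instance, the string 'ε' is accepted from only C.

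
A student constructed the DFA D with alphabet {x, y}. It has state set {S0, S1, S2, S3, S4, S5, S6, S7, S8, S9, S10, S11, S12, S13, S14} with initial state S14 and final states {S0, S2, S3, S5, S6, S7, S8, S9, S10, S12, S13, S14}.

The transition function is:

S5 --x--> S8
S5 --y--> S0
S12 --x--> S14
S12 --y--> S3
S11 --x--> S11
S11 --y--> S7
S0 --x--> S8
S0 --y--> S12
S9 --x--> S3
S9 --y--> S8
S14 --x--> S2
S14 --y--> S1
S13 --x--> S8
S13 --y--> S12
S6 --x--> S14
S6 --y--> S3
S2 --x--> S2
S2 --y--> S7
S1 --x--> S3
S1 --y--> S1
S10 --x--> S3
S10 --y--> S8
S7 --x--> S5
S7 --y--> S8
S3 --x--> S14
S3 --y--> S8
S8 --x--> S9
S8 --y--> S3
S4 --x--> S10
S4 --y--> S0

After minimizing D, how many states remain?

First remove the unreachable states {S4,S6,S10,S11,S13}; 10 states remain.
P0 = {S0,S2,S3,S5,S7,S8,S9,S12,S14} | {S1}.
Refine {S0,S2,S3,S5,S7,S8,S9,S12,S14} on symbol y: members go to different blocks, giving {S0,S2,S3,S5,S7,S8,S9,S12} and {S14}.
On input x, block {S0,S2,S3,S5,S7,S8,S9,S12} splits into {S0,S2,S5,S7,S8,S9} and {S3,S12}.
Split {S0,S2,S5,S7,S8,S9} by δ(·,x) → {S0,S2,S5,S7,S8} and {S9}.
Split {S0,S2,S5,S7,S8} by δ(·,x) → {S0,S2,S5,S7} and {S8}.
On input x, block {S0,S2,S5,S7} splits into {S0,S5} and {S2,S7}.
Refine {S0,S5} on symbol y: members go to different blocks, giving {S0} and {S5}.
Split {S3,S12} by δ(·,y) → {S3} and {S12}.
On input x, block {S2,S7} splits into {S2} and {S7}.
Stable partition: {S0} | {S1} | {S14} | {S3} | {S9} | {S8} | {S2} | {S5} | {S12} | {S7} — 10 equivalence classes.

10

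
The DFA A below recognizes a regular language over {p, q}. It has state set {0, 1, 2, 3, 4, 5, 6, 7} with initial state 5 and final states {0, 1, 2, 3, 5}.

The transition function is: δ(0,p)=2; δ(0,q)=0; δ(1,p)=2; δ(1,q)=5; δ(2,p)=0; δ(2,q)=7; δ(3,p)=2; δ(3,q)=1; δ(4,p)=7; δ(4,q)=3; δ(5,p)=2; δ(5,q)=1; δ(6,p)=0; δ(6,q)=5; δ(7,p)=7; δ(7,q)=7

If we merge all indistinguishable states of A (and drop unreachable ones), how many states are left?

3

States {3,4,6} cannot be reached from the start state, so discard them.
Initial partition by acceptance: {0,1,2,5} | {7}.
Refine {0,1,2,5} on symbol q: members go to different blocks, giving {0,1,5} and {2}.
No further refinement is possible. Final partition (3 blocks): {0,1,5} | {7} | {2}.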